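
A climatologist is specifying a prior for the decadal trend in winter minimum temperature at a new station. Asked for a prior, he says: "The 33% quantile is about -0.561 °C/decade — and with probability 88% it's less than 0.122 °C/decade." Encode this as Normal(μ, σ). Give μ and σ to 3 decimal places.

μ = -0.375, σ = 0.423

For Normal(μ,σ), the p-quantile is μ + z_p·σ. Here z_{0.33} = -0.4399, z_{0.88} = 1.175.
So -0.561 = μ − 0.4399σ and 0.122 = μ + 1.175σ.
Subtracting: σ = (0.122 − -0.561)/(1.175 − (-0.4399)) = 0.423.
Then μ = -0.561 − (-0.4399)·0.423 = -0.375.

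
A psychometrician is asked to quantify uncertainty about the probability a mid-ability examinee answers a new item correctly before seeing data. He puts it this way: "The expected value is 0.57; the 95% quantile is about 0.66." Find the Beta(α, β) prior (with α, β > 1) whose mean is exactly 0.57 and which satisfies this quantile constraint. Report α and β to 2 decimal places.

With mean 0.57 fixed, write α = 0.57s, β = 0.43s where s = α+β.
Need P(θ < 0.66) = 0.95 under Beta(0.57s, 0.43s). Normal approximation: (q−m)/√(m(1−m)/s) ≈ z_{0.95} = 1.64, so s ≈ 0.57·0.43·(1.64)²/(0.66−0.57)² = 81.9.
At s = 81.9: P(θ<0.66) ≈ 0.953. Adjusting to match 0.95 gives s ≈ 79.17.
So α = 0.57·79.17 ≈ 45.13, β = 0.43·79.17 ≈ 34.05.

α ≈ 45.13, β ≈ 34.05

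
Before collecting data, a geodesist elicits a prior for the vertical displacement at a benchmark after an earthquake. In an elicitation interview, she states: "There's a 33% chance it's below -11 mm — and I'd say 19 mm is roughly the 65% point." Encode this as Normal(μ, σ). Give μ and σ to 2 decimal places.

μ = 4.99, σ = 36.35

The p-quantile of Normal(μ,σ) is μ + z_p·σ, with z_{0.33} = -0.4399 and z_{0.65} = 0.3853.
Eliminate σ: μ = (z₂·x₁ − z₁·x₂)/(z₂ − z₁) = (0.3853·-11 − (-0.4399)·19)/0.8252 = 4.99.
Then σ = (x₂ − x₁)/(z₂ − z₁) = (19 − -11)/0.8252 = 36.35.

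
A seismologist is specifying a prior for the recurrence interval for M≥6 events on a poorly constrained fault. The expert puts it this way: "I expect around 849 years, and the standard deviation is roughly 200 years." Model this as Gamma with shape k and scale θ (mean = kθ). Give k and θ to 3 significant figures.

For Gamma(k, scale θ): mean = kθ, variance = kθ², so CV = 1/√k.
CV = SD/mean = 200/849 = 0.2356, hence k = 1/CV² = 18.
Then θ = mean/k = 849/18 = 47.1.

k ≈ 18, θ ≈ 47.1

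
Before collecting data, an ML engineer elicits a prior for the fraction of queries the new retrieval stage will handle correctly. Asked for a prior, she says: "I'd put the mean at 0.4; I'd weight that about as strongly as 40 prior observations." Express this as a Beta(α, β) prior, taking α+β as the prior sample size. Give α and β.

Under the effective-sample-size interpretation, Beta(α, β) has prior mean α/(α+β) and prior sample size α+β.
So α+β = 40 and α/(α+β) = 0.4, giving α = 0.4·40 = 16 and β = 40 − 16 = 24.

α = 16, β = 24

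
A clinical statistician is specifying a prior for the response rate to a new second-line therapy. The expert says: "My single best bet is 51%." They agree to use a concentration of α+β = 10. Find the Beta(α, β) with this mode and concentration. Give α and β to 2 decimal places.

α = 5.08, β = 4.92

For α,β > 1 the Beta mode is (α−1)/(α+β−2). With α+β = 10, the mode is (α−1)/8.
Set (α−1)/8 = 0.51 → α = 1 + 0.51·8 = 5.08.
β = 10 − α = 4.92.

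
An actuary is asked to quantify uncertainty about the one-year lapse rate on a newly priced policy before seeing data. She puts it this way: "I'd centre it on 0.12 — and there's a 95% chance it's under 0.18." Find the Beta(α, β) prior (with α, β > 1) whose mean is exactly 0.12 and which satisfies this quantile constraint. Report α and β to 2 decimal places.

With mean 0.12 fixed, write α = 0.12s, β = 0.88s where s = α+β.
Need P(θ < 0.18) = 0.95 under Beta(0.12s, 0.88s). Normal approximation: (q−m)/√(m(1−m)/s) ≈ z_{0.95} = 1.64, so s ≈ 0.12·0.88·(1.64)²/(0.18−0.12)² = 79.4.
At s = 79.4: P(θ<0.18) ≈ 0.939. Adjusting to match 0.95 gives s ≈ 91.38.
So α = 0.12·91.38 ≈ 10.97, β = 0.88·91.38 ≈ 80.41.

α ≈ 10.97, β ≈ 80.41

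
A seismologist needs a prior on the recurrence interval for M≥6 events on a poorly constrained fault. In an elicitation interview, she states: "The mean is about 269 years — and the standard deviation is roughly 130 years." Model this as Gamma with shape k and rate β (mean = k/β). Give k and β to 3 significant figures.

k ≈ 4.28, β ≈ 0.0159

For Gamma(k, rate β): mean = k/β, variance = k/β², so CV = 1/√k.
CV = SD/mean = 130/269 = 0.4833, hence k = 1/CV² = 4.28.
Then β = k/mean = 4.28/269 = 0.0159.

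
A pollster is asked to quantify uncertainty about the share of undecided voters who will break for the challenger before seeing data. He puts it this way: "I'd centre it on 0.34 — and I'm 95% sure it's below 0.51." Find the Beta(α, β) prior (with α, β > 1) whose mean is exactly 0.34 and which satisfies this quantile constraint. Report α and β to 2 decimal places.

With mean 0.34 fixed, write α = 0.34s, β = 0.66s where s = α+β.
Need P(θ < 0.51) = 0.95 under Beta(0.34s, 0.66s). Normal approximation: (q−m)/√(m(1−m)/s) ≈ z_{0.95} = 1.64, so s ≈ 0.34·0.66·(1.64)²/(0.51−0.34)² = 21.0.
At s = 21.0: P(θ<0.51) ≈ 0.945. Adjusting to match 0.95 gives s ≈ 22.23.
So α = 0.34·22.23 ≈ 7.56, β = 0.66·22.23 ≈ 14.67.

α ≈ 7.56, β ≈ 14.67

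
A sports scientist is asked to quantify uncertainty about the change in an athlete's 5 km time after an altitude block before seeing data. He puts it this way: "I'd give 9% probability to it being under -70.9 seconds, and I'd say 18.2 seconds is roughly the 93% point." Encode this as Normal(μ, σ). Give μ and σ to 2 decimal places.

The p-quantile of Normal(μ,σ) is μ + z_p·σ, with z_{0.09} = -1.341 and z_{0.93} = 1.476.
Eliminate σ: μ = (z₂·x₁ − z₁·x₂)/(z₂ − z₁) = (1.476·-70.9 − (-1.341)·18.2)/2.817 = -28.49.
Then σ = (x₂ − x₁)/(z₂ − z₁) = (18.2 − -70.9)/2.817 = 31.63.

μ = -28.49, σ = 31.63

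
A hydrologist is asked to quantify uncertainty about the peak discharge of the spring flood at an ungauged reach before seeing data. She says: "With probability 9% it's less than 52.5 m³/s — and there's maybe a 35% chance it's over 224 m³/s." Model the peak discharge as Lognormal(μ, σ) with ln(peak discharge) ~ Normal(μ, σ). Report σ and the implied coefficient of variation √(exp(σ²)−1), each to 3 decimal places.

If T ~ Lognormal(μ,σ) then ln T ~ Normal(μ,σ), so the p-quantile of ln T is μ + z_p·σ.
ln(52.5) = 3.961 and ln(224) = 5.412; z_{0.09} = -1.341, z_{0.65} = 0.3853.
σ = (5.412 − 3.961)/(0.3853 − (-1.341)) = 0.841.
μ = 3.961 − (-1.341)·0.841 = 5.088.
CV = √(exp(σ²)−1) = √(exp(0.7065)−1) = 1.013.

σ ≈ 0.841, CV ≈ 1.013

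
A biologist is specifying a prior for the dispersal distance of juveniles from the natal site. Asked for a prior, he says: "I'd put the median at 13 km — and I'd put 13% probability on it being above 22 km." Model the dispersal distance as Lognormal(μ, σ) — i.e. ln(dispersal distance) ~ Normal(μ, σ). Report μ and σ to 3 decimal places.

If T ~ Lognormal(μ,σ) then ln T ~ Normal(μ,σ), so the p-quantile of ln T is μ + z_p·σ.
ln(13) = 2.565 and ln(22) = 3.091; z_{0.5} = 0, z_{0.87} = 1.126.
σ = (3.091 − 2.565)/(1.126 − (0)) = 0.467.
μ = 2.565 − (0)·0.467 = 2.565.

μ ≈ 2.565, σ ≈ 0.467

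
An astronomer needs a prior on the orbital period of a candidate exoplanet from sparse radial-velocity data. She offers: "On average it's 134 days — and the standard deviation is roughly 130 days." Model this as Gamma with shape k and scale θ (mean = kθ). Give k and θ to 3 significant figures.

For Gamma(k, scale θ): mean = kθ, variance = kθ², so CV = 1/√k.
CV = SD/mean = 130/134 = 0.9701, hence k = 1/CV² = 1.06.
Then θ = mean/k = 134/1.06 = 126.

k ≈ 1.06, θ ≈ 126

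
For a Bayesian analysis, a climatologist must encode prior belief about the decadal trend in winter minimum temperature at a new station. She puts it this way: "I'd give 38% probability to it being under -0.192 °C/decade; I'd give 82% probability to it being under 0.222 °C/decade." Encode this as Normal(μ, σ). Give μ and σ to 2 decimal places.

μ = -0.09, σ = 0.34

The p-quantile of Normal(μ,σ) is μ + z_p·σ, with z_{0.38} = -0.3055 and z_{0.82} = 0.9154.
Eliminate σ: μ = (z₂·x₁ − z₁·x₂)/(z₂ − z₁) = (0.9154·-0.192 − (-0.3055)·0.222)/1.221 = -0.09.
Then σ = (x₂ − x₁)/(z₂ − z₁) = (0.222 − -0.192)/1.221 = 0.34.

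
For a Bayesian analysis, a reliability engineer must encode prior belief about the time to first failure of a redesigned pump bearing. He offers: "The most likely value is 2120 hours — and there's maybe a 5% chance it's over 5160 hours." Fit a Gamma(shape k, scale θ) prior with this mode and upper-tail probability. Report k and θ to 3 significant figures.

k ≈ 4.44, θ ≈ 616

Gamma(k,θ) with k>1 has mode (k−1)θ, so θ = 2120/(k−1).
Need P(X < 5160) = 0.95 with θ tied to k this way. Start at k = 2, θ = 2120: P(X<5160) ≈ 0.699.
Too low — raise k to concentrate. Iterating converges to k ≈ 4.44.
Then θ = 2120/(4.44−1) ≈ 616.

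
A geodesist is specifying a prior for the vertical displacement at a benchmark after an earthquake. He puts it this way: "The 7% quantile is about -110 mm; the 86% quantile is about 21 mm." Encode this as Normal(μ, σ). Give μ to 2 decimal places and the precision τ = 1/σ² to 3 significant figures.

μ = -34.37, τ = 0.000381

For Normal(μ,σ), the p-quantile is μ + z_p·σ. Here z_{0.07} = -1.476, z_{0.86} = 1.08.
So -110 = μ − 1.476σ and 21 = μ + 1.08σ.
Subtracting: σ = (21 − -110)/(1.08 − (-1.476)) = 51.25.
Then μ = -110 − (-1.476)·51.25 = -34.37.
Precision τ = 1/σ² = 1/51.25² = 0.000381.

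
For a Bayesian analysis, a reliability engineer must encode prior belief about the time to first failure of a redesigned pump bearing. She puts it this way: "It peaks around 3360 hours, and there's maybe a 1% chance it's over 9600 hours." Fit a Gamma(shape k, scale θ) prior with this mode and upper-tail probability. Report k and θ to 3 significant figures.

Gamma(k,θ) with k>1 has mode (k−1)θ, so θ = 3360/(k−1).
Need P(X < 9600) = 0.99 with θ tied to k this way. Start at k = 2, θ = 3360: P(X<9600) ≈ 0.778.
Too low — raise k to concentrate. Iterating converges to k ≈ 5.13.
Then θ = 3360/(5.13−1) ≈ 813.

k ≈ 5.13, θ ≈ 813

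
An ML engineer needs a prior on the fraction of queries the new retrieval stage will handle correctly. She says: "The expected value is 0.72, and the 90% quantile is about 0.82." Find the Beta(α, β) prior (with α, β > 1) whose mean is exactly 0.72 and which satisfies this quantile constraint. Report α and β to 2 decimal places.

α ≈ 21.91, β ≈ 8.52

With mean 0.72 fixed, write α = 0.72s, β = 0.28s where s = α+β.
Need P(θ < 0.82) = 0.9 under Beta(0.72s, 0.28s). Normal approximation: (q−m)/√(m(1−m)/s) ≈ z_{0.9} = 1.28, so s ≈ 0.72·0.28·(1.28)²/(0.82−0.72)² = 33.1.
At s = 33.1: P(θ<0.82) ≈ 0.910. Adjusting to match 0.9 gives s ≈ 30.43.
So α = 0.72·30.43 ≈ 21.91, β = 0.28·30.43 ≈ 8.52.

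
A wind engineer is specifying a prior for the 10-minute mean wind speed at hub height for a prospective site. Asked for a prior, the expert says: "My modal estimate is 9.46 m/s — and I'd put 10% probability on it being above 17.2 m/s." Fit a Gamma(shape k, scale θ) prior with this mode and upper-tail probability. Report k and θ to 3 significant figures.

Gamma(k,θ) with k>1 has mode (k−1)θ, so θ = 9.46/(k−1).
Need P(X < 17.2) = 0.9 with θ tied to k this way. Start at k = 2, θ = 9.46: P(X<17.2) ≈ 0.543.
Too low — raise k to concentrate. Iterating converges to k ≈ 6.33.
Then θ = 9.46/(6.33−1) ≈ 1.77.

k ≈ 6.33, θ ≈ 1.77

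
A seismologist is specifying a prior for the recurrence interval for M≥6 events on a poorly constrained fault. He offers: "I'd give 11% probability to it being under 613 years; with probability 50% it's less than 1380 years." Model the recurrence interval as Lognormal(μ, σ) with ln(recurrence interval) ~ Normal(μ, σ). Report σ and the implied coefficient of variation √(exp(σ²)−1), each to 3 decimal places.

If T ~ Lognormal(μ,σ) then ln T ~ Normal(μ,σ), so the p-quantile of ln T is μ + z_p·σ.
ln(613) = 6.418 and ln(1380) = 7.23; z_{0.11} = -1.227, z_{0.5} = 0.
σ = (7.23 − 6.418)/(0 − (-1.227)) = 0.662.
μ = 6.418 − (-1.227)·0.662 = 7.230.
CV = √(exp(σ²)−1) = √(exp(0.4377)−1) = 0.741.

σ ≈ 0.662, CV ≈ 0.741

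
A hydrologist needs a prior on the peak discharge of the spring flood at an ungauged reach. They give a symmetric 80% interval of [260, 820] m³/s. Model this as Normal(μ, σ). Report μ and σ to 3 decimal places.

A symmetric 80% interval runs μ ± z·σ with z = 1.282.
Half-width = 280, so σ = 280/1.282 = 218.485.
μ is the interval midpoint, 540.000.

μ = 540.000, σ = 218.485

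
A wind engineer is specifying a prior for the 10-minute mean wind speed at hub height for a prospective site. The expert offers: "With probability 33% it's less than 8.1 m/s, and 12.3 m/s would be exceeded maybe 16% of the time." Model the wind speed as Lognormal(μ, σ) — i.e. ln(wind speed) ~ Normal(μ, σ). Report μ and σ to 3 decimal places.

If T ~ Lognormal(μ,σ) then ln T ~ Normal(μ,σ), so the p-quantile of ln T is μ + z_p·σ.
ln(8.1) = 2.092 and ln(12.3) = 2.51; z_{0.33} = -0.4399, z_{0.84} = 0.9945.
σ = (2.51 − 2.092)/(0.9945 − (-0.4399)) = 0.291.
μ = 2.092 − (-0.4399)·0.291 = 2.220.

μ ≈ 2.220, σ ≈ 0.291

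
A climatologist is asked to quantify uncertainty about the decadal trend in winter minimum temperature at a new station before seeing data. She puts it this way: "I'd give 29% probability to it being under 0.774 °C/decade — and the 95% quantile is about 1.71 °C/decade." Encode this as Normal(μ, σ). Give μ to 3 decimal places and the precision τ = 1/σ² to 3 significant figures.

μ = 1.010, τ = 5.52

For Normal(μ,σ), the p-quantile is μ + z_p·σ. Here z_{0.29} = -0.5534, z_{0.95} = 1.645.
So 0.774 = μ − 0.5534σ and 1.71 = μ + 1.645σ.
Subtracting: σ = (1.71 − 0.774)/(1.645 − (-0.5534)) = 0.426.
Then μ = 0.774 − (-0.5534)·0.426 = 1.010.
Precision τ = 1/σ² = 1/0.4258² = 5.52.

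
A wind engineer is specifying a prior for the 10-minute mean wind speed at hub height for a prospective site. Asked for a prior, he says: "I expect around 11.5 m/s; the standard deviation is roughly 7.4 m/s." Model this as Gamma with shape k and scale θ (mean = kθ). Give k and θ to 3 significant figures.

k ≈ 2.42, θ ≈ 4.76

For Gamma(k, scale θ): mean = kθ, variance = kθ², so CV = 1/√k.
CV = SD/mean = 7.4/11.5 = 0.6435, hence k = 1/CV² = 2.42.
Then θ = mean/k = 11.5/2.42 = 4.76.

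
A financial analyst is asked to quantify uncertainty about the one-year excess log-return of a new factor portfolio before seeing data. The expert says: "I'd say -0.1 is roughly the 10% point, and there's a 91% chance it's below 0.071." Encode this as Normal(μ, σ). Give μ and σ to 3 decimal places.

For Normal(μ,σ), the p-quantile is μ + z_p·σ. Here z_{0.1} = -1.282, z_{0.91} = 1.341.
So -0.1 = μ − 1.282σ and 0.071 = μ + 1.341σ.
Subtracting: σ = (0.071 − -0.1)/(1.341 − (-1.282)) = 0.065.
Then μ = -0.1 − (-1.282)·0.065 = -0.016.

μ = -0.016, σ = 0.065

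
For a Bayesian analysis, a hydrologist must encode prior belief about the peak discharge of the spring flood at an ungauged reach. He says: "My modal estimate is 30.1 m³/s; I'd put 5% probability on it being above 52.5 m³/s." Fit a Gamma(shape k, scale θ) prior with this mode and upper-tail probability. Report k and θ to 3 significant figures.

Gamma(k,θ) with k>1 has mode (k−1)θ, so θ = 30.1/(k−1).
Need P(X < 52.5) = 0.95 with θ tied to k this way. Start at k = 2, θ = 30.1: P(X<52.5) ≈ 0.520.
Too low — raise k to concentrate. Iterating converges to k ≈ 10.
Then θ = 30.1/(10−1) ≈ 3.34.

k ≈ 10, θ ≈ 3.34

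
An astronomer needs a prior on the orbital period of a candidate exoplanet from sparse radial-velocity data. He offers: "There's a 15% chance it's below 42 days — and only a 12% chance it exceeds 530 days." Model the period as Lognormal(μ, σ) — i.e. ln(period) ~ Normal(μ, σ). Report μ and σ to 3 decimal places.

If T ~ Lognormal(μ,σ) then ln T ~ Normal(μ,σ), so the p-quantile of ln T is μ + z_p·σ.
ln(42) = 3.738 and ln(530) = 6.273; z_{0.15} = -1.036, z_{0.88} = 1.175.
σ = (6.273 − 3.738)/(1.175 − (-1.036)) = 1.146.
μ = 3.738 − (-1.036)·1.146 = 4.926.

μ ≈ 4.926, σ ≈ 1.146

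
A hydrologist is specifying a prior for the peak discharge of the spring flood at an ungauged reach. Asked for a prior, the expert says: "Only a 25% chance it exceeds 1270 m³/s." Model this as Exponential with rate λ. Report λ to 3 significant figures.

λ ≈ 0.00109

P(T > 1270.0) = e^(−λ·1270.0) = 0.25, so λ = −ln(0.25)/1270.0 = 0.00109.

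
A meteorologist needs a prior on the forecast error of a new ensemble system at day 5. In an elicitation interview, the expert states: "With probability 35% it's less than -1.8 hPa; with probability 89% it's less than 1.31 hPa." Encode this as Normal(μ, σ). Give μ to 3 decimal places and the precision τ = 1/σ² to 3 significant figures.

μ = -1.057, τ = 0.269

For Normal(μ,σ), the p-quantile is μ + z_p·σ. Here z_{0.35} = -0.3853, z_{0.89} = 1.227.
So -1.8 = μ − 0.3853σ and 1.31 = μ + 1.227σ.
Subtracting: σ = (1.31 − -1.8)/(1.227 − (-0.3853)) = 1.929.
Then μ = -1.8 − (-0.3853)·1.929 = -1.057.
Precision τ = 1/σ² = 1/1.929² = 0.269.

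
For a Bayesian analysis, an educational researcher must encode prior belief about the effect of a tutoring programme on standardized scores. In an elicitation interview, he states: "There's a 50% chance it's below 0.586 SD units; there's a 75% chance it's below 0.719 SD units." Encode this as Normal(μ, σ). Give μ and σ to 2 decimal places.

μ = 0.59, σ = 0.20

The p-quantile of Normal(μ,σ) is μ + z_p·σ, with z_{0.5} = 0 and z_{0.75} = 0.6745.
Eliminate σ: μ = (z₂·x₁ − z₁·x₂)/(z₂ − z₁) = (0.6745·0.586 − (0)·0.719)/0.6745 = 0.59.
Then σ = (x₂ − x₁)/(z₂ − z₁) = (0.719 − 0.586)/0.6745 = 0.20.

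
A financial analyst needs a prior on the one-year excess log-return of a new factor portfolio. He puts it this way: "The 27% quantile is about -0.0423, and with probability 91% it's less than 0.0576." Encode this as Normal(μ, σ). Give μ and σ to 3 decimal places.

The p-quantile of Normal(μ,σ) is μ + z_p·σ, with z_{0.27} = -0.6128 and z_{0.91} = 1.341.
Eliminate σ: μ = (z₂·x₁ − z₁·x₂)/(z₂ − z₁) = (1.341·-0.0423 − (-0.6128)·0.0576)/1.954 = -0.011.
Then σ = (x₂ − x₁)/(z₂ − z₁) = (0.0576 − -0.0423)/1.954 = 0.051.

μ = -0.011, σ = 0.051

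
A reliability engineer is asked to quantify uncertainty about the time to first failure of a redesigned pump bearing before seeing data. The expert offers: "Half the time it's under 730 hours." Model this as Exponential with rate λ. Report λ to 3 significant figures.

Exponential median = ln 2 / λ, so λ = ln 2 / 730.0 = 0.00095.

λ ≈ 0.00095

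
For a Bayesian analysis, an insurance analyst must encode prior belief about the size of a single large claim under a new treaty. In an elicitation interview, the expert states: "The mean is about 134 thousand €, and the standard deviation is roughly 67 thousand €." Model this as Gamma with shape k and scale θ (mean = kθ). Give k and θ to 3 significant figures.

k ≈ 4, θ ≈ 33.5

For Gamma(k, scale θ): mean = kθ, variance = kθ², so CV = 1/√k.
CV = SD/mean = 67/134 = 0.5, hence k = 1/CV² = 4.
Then θ = mean/k = 134/4 = 33.5.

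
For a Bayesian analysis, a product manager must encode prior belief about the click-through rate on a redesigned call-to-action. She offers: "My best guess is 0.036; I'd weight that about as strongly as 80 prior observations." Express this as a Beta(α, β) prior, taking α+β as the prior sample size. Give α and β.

Under the effective-sample-size interpretation, Beta(α, β) has prior mean α/(α+β) and prior sample size α+β.
So α+β = 80 and α/(α+β) = 0.036, giving α = 0.036·80 = 2.88 and β = 80 − 2.88 = 77.12.

α = 2.88, β = 77.12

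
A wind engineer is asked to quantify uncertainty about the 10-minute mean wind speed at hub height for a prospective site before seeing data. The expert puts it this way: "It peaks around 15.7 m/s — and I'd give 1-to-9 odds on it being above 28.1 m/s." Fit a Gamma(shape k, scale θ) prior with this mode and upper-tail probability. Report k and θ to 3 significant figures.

Gamma(k,θ) with k>1 has mode (k−1)θ, so θ = 15.7/(k−1).
Need P(X < 28.1) = 0.9 with θ tied to k this way. Start at k = 2, θ = 15.7: P(X<28.1) ≈ 0.534.
Too low — raise k to concentrate. Iterating converges to k ≈ 6.62.
Then θ = 15.7/(6.62−1) ≈ 2.8.

k ≈ 6.62, θ ≈ 2.8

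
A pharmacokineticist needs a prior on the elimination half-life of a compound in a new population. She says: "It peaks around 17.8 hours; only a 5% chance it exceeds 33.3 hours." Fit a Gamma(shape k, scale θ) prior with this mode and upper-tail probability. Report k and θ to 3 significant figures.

Gamma(k,θ) with k>1 has mode (k−1)θ, so θ = 17.8/(k−1).
Need P(X < 33.3) = 0.95 with θ tied to k this way. Start at k = 2, θ = 17.8: P(X<33.3) ≈ 0.558.
Too low — raise k to concentrate. Iterating converges to k ≈ 8.09.
Then θ = 17.8/(8.09−1) ≈ 2.51.

k ≈ 8.09, θ ≈ 2.51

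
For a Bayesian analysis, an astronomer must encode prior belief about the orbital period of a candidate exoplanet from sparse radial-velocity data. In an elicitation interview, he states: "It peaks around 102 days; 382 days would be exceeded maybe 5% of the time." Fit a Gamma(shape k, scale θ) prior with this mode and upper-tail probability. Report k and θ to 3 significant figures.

Gamma(k,θ) with k>1 has mode (k−1)θ, so θ = 102/(k−1).
Need P(X < 382) = 0.95 with θ tied to k this way. Start at k = 2, θ = 102: P(X<382) ≈ 0.888.
Too low — raise k to concentrate. Iterating converges to k ≈ 2.46.
Then θ = 102/(2.46−1) ≈ 69.7.

k ≈ 2.46, θ ≈ 69.7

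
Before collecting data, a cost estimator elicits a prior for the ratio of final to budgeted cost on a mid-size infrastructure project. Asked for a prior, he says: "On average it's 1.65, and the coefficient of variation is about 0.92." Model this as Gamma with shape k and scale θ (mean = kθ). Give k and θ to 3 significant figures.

For Gamma(k, scale θ): mean = kθ, variance = kθ², so CV = 1/√k.
CV = 0.92, hence k = 1/CV² = 1.18.
Then θ = mean/k = 1.65/1.18 = 1.4.

k ≈ 1.18, θ ≈ 1.4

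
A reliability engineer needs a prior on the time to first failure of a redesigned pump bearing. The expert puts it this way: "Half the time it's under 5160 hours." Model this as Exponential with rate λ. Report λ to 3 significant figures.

Exponential median = ln 2 / λ, so λ = ln 2 / 5160.0 = 0.000134.

λ ≈ 0.000134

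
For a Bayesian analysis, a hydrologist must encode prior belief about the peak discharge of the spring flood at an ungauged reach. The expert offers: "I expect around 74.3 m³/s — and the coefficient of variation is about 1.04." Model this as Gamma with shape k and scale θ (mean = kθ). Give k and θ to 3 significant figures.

For Gamma(k, scale θ): mean = kθ, variance = kθ², so CV = 1/√k.
CV = 1.04, hence k = 1/CV² = 0.925.
Then θ = mean/k = 74.3/0.925 = 80.4.

k ≈ 0.925, θ ≈ 80.4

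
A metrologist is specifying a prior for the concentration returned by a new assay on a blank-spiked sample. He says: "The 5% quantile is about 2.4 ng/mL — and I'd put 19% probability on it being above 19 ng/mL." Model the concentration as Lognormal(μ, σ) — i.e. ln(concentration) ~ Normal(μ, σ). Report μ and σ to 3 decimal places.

If T ~ Lognormal(μ,σ) then ln T ~ Normal(μ,σ), so the p-quantile of ln T is μ + z_p·σ.
ln(2.4) = 0.8755 and ln(19) = 2.944; z_{0.05} = -1.645, z_{0.81} = 0.8779.
σ = (2.944 − 0.8755)/(0.8779 − (-1.645)) = 0.820.
μ = 0.8755 − (-1.645)·0.820 = 2.224.

μ ≈ 2.224, σ ≈ 0.820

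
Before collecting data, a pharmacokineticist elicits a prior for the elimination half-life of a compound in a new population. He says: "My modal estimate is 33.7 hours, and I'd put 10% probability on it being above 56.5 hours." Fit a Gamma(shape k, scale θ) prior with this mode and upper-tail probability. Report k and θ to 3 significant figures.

k ≈ 8.08, θ ≈ 4.76

Gamma(k,θ) with k>1 has mode (k−1)θ, so θ = 33.7/(k−1).
Need P(X < 56.5) = 0.9 with θ tied to k this way. Start at k = 2, θ = 33.7: P(X<56.5) ≈ 0.499.
Too low — raise k to concentrate. Iterating converges to k ≈ 8.08.
Then θ = 33.7/(8.08−1) ≈ 4.76.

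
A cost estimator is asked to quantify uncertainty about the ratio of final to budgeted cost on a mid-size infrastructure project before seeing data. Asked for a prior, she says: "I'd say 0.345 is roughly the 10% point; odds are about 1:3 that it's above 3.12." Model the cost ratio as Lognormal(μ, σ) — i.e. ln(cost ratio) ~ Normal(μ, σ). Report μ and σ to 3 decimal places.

If T ~ Lognormal(μ,σ) then ln T ~ Normal(μ,σ), so the p-quantile of ln T is μ + z_p·σ.
ln(0.345) = -1.064 and ln(3.12) = 1.138; z_{0.1} = -1.282, z_{0.75} = 0.6745.
σ = (1.138 − -1.064)/(0.6745 − (-1.282)) = 1.126.
μ = -1.064 − (-1.282)·1.126 = 0.379.

μ ≈ 0.379, σ ≈ 1.126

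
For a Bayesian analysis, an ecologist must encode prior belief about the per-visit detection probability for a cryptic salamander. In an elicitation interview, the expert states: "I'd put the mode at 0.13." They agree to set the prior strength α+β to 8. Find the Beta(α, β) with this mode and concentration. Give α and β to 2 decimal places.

For α,β > 1 the Beta mode is (α−1)/(α+β−2). With α+β = 8, the mode is (α−1)/6.
Set (α−1)/6 = 0.13 → α = 1 + 0.13·6 = 1.78.
β = 8 − α = 6.22.

α = 1.78, β = 6.22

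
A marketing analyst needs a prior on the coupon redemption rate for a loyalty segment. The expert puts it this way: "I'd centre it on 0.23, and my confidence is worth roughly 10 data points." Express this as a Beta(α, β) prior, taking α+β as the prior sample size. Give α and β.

α = 2.3, β = 7.7

Under the effective-sample-size interpretation, Beta(α, β) has prior mean α/(α+β) and prior sample size α+β.
So α+β = 10 and α/(α+β) = 0.23, giving α = 0.23·10 = 2.3 and β = 10 − 2.3 = 7.7.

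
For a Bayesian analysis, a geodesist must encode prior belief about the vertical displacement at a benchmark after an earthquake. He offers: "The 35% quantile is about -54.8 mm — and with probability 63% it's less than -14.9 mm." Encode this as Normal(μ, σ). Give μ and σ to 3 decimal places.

For Normal(μ,σ), the p-quantile is μ + z_p·σ. Here z_{0.35} = -0.3853, z_{0.63} = 0.3319.
So -54.8 = μ − 0.3853σ and -14.9 = μ + 0.3319σ.
Subtracting: σ = (-14.9 − -54.8)/(0.3319 − (-0.3853)) = 55.635.
Then μ = -54.8 − (-0.3853)·55.635 = -33.363.

μ = -33.363, σ = 55.635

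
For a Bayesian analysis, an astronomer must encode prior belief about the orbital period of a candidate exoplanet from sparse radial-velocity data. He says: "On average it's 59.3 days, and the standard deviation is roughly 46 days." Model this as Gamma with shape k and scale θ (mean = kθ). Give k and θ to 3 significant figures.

For Gamma(k, scale θ): mean = kθ, variance = kθ², so CV = 1/√k.
CV = SD/mean = 46/59.3 = 0.7757, hence k = 1/CV² = 1.66.
Then θ = mean/k = 59.3/1.66 = 35.7.

k ≈ 1.66, θ ≈ 35.7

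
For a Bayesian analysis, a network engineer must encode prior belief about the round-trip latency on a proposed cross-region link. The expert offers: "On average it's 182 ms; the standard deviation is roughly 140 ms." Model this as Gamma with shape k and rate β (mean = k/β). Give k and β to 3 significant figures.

k ≈ 1.69, β ≈ 0.00929

For Gamma(k, rate β): mean = k/β, variance = k/β², so CV = 1/√k.
CV = SD/mean = 140/182 = 0.7692, hence k = 1/CV² = 1.69.
Then β = k/mean = 1.69/182 = 0.00929.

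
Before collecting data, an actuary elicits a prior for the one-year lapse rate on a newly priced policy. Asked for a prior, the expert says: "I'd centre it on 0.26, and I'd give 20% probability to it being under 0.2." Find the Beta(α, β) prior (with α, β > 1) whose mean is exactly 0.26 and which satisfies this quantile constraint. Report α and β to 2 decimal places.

α ≈ 10.16, β ≈ 28.91

With mean 0.26 fixed, write α = 0.26s, β = 0.74s where s = α+β.
Need P(θ < 0.2) = 0.2 under Beta(0.26s, 0.74s). Normal approximation: (q−m)/√(m(1−m)/s) ≈ z_{0.2} = -0.842, so s ≈ 0.26·0.74·(-0.842)²/(0.2−0.26)² = 37.9.
At s = 37.9: P(θ<0.2) ≈ 0.204. Adjusting to match 0.2 gives s ≈ 39.06.
So α = 0.26·39.06 ≈ 10.16, β = 0.74·39.06 ≈ 28.91.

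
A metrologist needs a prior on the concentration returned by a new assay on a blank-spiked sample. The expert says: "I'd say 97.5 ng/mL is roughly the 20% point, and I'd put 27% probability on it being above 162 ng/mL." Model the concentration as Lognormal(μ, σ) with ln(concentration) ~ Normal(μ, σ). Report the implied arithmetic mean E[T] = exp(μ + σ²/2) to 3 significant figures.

E[T] ≈ 139 ng/mL

If T ~ Lognormal(μ,σ) then ln T ~ Normal(μ,σ), so the p-quantile of ln T is μ + z_p·σ.
ln(97.5) = 4.58 and ln(162) = 5.088; z_{0.2} = -0.8416, z_{0.73} = 0.6128.
σ = (5.088 − 4.58)/(0.6128 − (-0.8416)) = 0.349.
μ = 4.58 − (-0.8416)·0.349 = 4.874.
E[T] = exp(μ + σ²/2) = exp(4.874 + 0.0609) = 139 ng/mL.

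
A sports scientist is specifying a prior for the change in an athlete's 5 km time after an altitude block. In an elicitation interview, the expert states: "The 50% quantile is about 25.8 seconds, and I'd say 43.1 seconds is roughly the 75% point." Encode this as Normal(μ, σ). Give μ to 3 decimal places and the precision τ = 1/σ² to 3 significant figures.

For Normal(μ,σ), the p-quantile is μ + z_p·σ. Here z_{0.5} = 0, z_{0.75} = 0.6745.
So 25.8 = μ + 0σ and 43.1 = μ + 0.6745σ.
Subtracting: σ = (43.1 − 25.8)/(0.6745 − (0)) = 25.649.
Then μ = 25.8 − (0)·25.649 = 25.800.
Precision τ = 1/σ² = 1/25.65² = 0.00152.

μ = 25.800, τ = 0.00152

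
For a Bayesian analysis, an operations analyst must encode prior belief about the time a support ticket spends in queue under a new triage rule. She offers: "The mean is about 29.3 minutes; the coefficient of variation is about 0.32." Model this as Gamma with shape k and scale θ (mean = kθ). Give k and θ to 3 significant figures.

For Gamma(k, scale θ): mean = kθ, variance = kθ², so CV = 1/√k.
CV = 0.32, hence k = 1/CV² = 9.77.
Then θ = mean/k = 29.3/9.77 = 3.

k ≈ 9.77, θ ≈ 3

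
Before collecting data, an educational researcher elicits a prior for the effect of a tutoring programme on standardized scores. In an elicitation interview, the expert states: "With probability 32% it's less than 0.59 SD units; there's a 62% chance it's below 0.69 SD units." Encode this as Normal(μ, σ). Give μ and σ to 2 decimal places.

μ = 0.65, σ = 0.13

The p-quantile of Normal(μ,σ) is μ + z_p·σ, with z_{0.32} = -0.4677 and z_{0.62} = 0.3055.
Eliminate σ: μ = (z₂·x₁ − z₁·x₂)/(z₂ − z₁) = (0.3055·0.59 − (-0.4677)·0.69)/0.7732 = 0.65.
Then σ = (x₂ − x₁)/(z₂ − z₁) = (0.69 − 0.59)/0.7732 = 0.13.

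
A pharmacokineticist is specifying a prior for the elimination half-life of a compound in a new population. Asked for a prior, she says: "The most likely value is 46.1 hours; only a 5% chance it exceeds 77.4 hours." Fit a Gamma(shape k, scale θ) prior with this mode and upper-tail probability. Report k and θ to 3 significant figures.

Gamma(k,θ) with k>1 has mode (k−1)θ, so θ = 46.1/(k−1).
Need P(X < 77.4) = 0.95 with θ tied to k this way. Start at k = 2, θ = 46.1: P(X<77.4) ≈ 0.500.
Too low — raise k to concentrate. Iterating converges to k ≈ 11.4.
Then θ = 46.1/(11.4−1) ≈ 4.43.

k ≈ 11.4, θ ≈ 4.43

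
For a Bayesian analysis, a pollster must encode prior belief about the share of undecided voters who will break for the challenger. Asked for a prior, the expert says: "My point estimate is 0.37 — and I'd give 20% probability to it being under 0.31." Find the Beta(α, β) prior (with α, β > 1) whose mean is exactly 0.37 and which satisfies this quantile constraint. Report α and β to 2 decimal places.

With mean 0.37 fixed, write α = 0.37s, β = 0.63s where s = α+β.
Need P(θ < 0.31) = 0.2 under Beta(0.37s, 0.63s). Normal approximation: (q−m)/√(m(1−m)/s) ≈ z_{0.2} = -0.842, so s ≈ 0.37·0.63·(-0.842)²/(0.31−0.37)² = 45.9.
At s = 45.9: P(θ<0.31) ≈ 0.202. Adjusting to match 0.2 gives s ≈ 46.72.
So α = 0.37·46.72 ≈ 17.29, β = 0.63·46.72 ≈ 29.43.

α ≈ 17.29, β ≈ 29.43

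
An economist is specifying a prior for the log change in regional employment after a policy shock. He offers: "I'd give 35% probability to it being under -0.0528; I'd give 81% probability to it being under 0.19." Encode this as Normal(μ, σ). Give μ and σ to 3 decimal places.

μ = 0.021, σ = 0.192

For Normal(μ,σ), the p-quantile is μ + z_p·σ. Here z_{0.35} = -0.3853, z_{0.81} = 0.8779.
So -0.0528 = μ − 0.3853σ and 0.19 = μ + 0.8779σ.
Subtracting: σ = (0.19 − -0.0528)/(0.8779 − (-0.3853)) = 0.192.
Then μ = -0.0528 − (-0.3853)·0.192 = 0.021.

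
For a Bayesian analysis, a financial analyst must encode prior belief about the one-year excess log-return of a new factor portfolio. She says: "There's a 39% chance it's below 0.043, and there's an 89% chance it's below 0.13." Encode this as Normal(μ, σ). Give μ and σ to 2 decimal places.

The p-quantile of Normal(μ,σ) is μ + z_p·σ, with z_{0.39} = -0.2793 and z_{0.89} = 1.227.
Eliminate σ: μ = (z₂·x₁ − z₁·x₂)/(z₂ − z₁) = (1.227·0.043 − (-0.2793)·0.13)/1.506 = 0.06.
Then σ = (x₂ − x₁)/(z₂ − z₁) = (0.13 − 0.043)/1.506 = 0.06.

μ = 0.06, σ = 0.06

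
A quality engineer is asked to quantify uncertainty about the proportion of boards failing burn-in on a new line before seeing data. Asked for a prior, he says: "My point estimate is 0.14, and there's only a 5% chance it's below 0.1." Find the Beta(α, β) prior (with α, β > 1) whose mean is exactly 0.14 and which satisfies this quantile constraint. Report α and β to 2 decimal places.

With mean 0.14 fixed, write α = 0.14s, β = 0.86s where s = α+β.
Need P(θ < 0.1) = 0.05 under Beta(0.14s, 0.86s). Normal approximation: (q−m)/√(m(1−m)/s) ≈ z_{0.05} = -1.64, so s ≈ 0.14·0.86·(-1.64)²/(0.1−0.14)² = 203.6.
At s = 203.6: P(θ<0.1) ≈ 0.040. Adjusting to match 0.05 gives s ≈ 180.40.
So α = 0.14·180.40 ≈ 25.26, β = 0.86·180.40 ≈ 155.14.

α ≈ 25.26, β ≈ 155.14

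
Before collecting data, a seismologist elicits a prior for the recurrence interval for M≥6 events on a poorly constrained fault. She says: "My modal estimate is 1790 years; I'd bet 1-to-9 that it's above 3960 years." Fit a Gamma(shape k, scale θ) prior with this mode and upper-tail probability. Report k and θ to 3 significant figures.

k ≈ 4.05, θ ≈ 587

Gamma(k,θ) with k>1 has mode (k−1)θ, so θ = 1790/(k−1).
Need P(X < 3960) = 0.9 with θ tied to k this way. Start at k = 2, θ = 1790: P(X<3960) ≈ 0.648.
Too low — raise k to concentrate. Iterating converges to k ≈ 4.05.
Then θ = 1790/(4.05−1) ≈ 587.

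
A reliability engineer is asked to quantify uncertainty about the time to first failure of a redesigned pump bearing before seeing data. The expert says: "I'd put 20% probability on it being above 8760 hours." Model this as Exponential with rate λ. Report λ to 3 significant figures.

P(T > 8760.0) = e^(−λ·8760.0) = 0.2, so λ = −ln(0.2)/8760.0 = 0.000184.

λ ≈ 0.000184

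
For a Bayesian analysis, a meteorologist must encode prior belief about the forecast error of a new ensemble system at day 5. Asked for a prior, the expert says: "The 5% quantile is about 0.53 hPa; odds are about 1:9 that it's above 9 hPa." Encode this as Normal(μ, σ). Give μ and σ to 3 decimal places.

For Normal(μ,σ), the p-quantile is μ + z_p·σ. Here z_{0.05} = -1.645, z_{0.9} = 1.282.
So 0.53 = μ − 1.645σ and 9 = μ + 1.282σ.
Subtracting: σ = (9 − 0.53)/(1.282 − (-1.645)) = 2.894.
Then μ = 0.53 − (-1.645)·2.894 = 5.291.

μ = 5.291, σ = 2.894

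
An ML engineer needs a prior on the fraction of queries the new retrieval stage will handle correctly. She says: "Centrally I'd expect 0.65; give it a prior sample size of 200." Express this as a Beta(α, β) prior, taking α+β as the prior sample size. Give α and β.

α = 130, β = 70

Under the effective-sample-size interpretation, Beta(α, β) has prior mean α/(α+β) and prior sample size α+β.
So α+β = 200 and α/(α+β) = 0.65, giving α = 0.65·200 = 130 and β = 200 − 130 = 70.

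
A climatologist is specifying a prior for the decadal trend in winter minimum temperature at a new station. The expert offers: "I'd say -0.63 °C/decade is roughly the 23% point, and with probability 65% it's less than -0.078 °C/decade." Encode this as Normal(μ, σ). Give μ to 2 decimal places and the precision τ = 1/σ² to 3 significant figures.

μ = -0.27, τ = 4.15

For Normal(μ,σ), the p-quantile is μ + z_p·σ. Here z_{0.23} = -0.7388, z_{0.65} = 0.3853.
So -0.63 = μ − 0.7388σ and -0.078 = μ + 0.3853σ.
Subtracting: σ = (-0.078 − -0.63)/(0.3853 − (-0.7388)) = 0.49.
Then μ = -0.63 − (-0.7388)·0.49 = -0.27.
Precision τ = 1/σ² = 1/0.491² = 4.15.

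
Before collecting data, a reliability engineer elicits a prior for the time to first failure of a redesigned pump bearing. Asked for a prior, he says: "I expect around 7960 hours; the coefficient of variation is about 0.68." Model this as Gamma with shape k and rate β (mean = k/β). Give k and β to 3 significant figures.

For Gamma(k, rate β): mean = k/β, variance = k/β², so CV = 1/√k.
CV = 0.68, hence k = 1/CV² = 2.16.
Then β = k/mean = 2.16/7960 = 0.000272.

k ≈ 2.16, β ≈ 0.000272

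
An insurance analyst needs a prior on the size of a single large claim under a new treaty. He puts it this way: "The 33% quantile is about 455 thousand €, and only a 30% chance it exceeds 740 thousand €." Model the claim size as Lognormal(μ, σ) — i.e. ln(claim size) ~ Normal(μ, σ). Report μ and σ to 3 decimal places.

μ ≈ 6.342, σ ≈ 0.504

If T ~ Lognormal(μ,σ) then ln T ~ Normal(μ,σ), so the p-quantile of ln T is μ + z_p·σ.
ln(455) = 6.12 and ln(740) = 6.607; z_{0.33} = -0.4399, z_{0.7} = 0.5244.
σ = (6.607 − 6.12)/(0.5244 − (-0.4399)) = 0.504.
μ = 6.12 − (-0.4399)·0.504 = 6.342.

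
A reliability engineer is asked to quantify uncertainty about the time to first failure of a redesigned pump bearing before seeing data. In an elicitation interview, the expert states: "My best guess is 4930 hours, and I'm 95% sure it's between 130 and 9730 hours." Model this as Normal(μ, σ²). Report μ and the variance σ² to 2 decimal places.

A symmetric 95% interval runs μ ± z·σ with z = 1.96.
Half-width = 4800, so σ = 4800/1.96 = 2449.025 and σ² = 5997721.46.
μ is the stated best guess, 4930.00.

μ = 4930.00, σ² = 5997721.46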